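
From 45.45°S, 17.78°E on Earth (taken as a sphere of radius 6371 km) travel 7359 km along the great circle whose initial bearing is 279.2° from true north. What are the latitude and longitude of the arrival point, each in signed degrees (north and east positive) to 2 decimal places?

Angular distance δ = d/R = 7359/6371 = 1.15508 rad; initial bearing θ = 4.8730 rad.
sin φ₂ = sin φ₁ cos δ + cos φ₁ sin δ cos θ = (-0.7126)(0.4038) + (0.7015)(0.9148)(0.1599) = -0.1852, so φ₂ = -10.67°.
Δλ = atan2(sin θ sin δ cos φ₁, cos δ − sin φ₁ sin φ₂) = atan2(-0.6335, 0.2719) = -66.774°.
λ₂ = 17.780° − 66.774° = -48.99°.

-10.67°, -48.99°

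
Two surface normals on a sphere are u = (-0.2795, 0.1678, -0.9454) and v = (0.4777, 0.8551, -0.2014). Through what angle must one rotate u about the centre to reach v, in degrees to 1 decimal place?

u·v = 0.2004; |u| = 1.0000, |v| = 1.0000.
cos θ = (u·v)/(|u||v|) = 0.2004, so θ = 78.4°.

78.4°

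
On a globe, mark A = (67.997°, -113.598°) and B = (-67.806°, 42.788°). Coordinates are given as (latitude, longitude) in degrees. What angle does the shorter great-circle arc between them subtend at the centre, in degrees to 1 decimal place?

171.2°

In radians: φ₁ = 1.1868, φ₂ = -1.1834, Δλ = 156.386° = 2.7295 rad.
cos c = sin φ₁ sin φ₂ + cos φ₁ cos φ₂ cos Δλ = (0.9272)(-0.9259) + (0.3747)(0.3777)(-0.9163) = -0.98814,
so c = arccos(-0.98814) = 2.98745 rad.
So the angular separation is 171.2°.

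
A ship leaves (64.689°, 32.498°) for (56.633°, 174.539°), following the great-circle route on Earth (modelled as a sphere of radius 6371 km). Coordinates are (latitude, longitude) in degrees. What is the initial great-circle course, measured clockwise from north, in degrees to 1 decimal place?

24.3°

With φ₁ = 1.1290, φ₂ = 0.9884, Δλ = 2.4791 rad, the forward-azimuth formula gives
θ = atan2( sin Δλ cos φ₂ , cos φ₁ sin φ₂ − sin φ₁ cos φ₂ cos Δλ ) = atan2(0.3383, 0.7491) = 24.31°.
So the initial bearing is 24.3°.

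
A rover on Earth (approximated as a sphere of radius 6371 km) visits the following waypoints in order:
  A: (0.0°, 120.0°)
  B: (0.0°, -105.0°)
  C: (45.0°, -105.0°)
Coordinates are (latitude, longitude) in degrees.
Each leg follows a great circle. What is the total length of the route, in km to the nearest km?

Leg A→B: central angle 2.3562 rad, distance 15011.3 km.
Leg B→C: central angle 0.7854 rad, distance 5003.8 km.
Total: 15011.3 + 5003.8 ≈ 20015 km.

20015 km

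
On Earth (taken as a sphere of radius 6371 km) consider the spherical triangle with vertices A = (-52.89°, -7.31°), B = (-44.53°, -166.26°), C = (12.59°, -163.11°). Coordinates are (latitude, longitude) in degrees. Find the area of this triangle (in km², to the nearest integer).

18821234 km²

Side lengths (central angles): a = 0.9982, b = 2.3616, c = 1.4123 rad; semiperimeter s = 2.3860.
By l'Huilier's theorem, tan(E/4) = √[tan(s/2) tan((s−a)/2) tan((s−b)/2) tan((s−c)/2)], giving spherical excess E = 0.4637 rad.
Area = E·R² = 0.4637 × (6371)² ≈ 18821234 km².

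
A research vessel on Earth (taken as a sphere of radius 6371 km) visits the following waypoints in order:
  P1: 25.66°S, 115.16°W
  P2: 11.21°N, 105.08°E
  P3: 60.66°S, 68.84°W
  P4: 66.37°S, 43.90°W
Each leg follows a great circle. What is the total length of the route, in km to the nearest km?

31370 km

Leg P1→P2: central angle 2.4328 rad, distance 15499.1 km.
Leg P2→P3: central angle 2.2750 rad, distance 14493.9 km.
Leg P3→P4: central angle 0.2162 rad, distance 1377.3 km.
Total: 15499.1 + 14493.9 + 1377.3 ≈ 31370 km.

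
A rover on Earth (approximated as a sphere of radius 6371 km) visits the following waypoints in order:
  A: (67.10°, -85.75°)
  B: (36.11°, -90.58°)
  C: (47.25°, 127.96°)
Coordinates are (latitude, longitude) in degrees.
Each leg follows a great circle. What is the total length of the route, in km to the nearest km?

Leg A→B: central angle 0.5430 rad, distance 3459.7 km.
Leg B→C: central angle 1.5670 rad, distance 9983.2 km.
Total: 3459.7 + 9983.2 ≈ 13443 km.

13443 km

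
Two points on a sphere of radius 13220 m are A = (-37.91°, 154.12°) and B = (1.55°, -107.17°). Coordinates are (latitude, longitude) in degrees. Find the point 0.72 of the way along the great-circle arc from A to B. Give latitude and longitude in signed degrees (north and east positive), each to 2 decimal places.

-15.05°, -129.19°

Central angle δ = 1.7073 rad. Interpolating on the sphere with fraction f = 0.72:
P = [sin((1−f)δ)·A + sin(fδ)·B] / sin δ = 0.4644·A + 0.9511·B in Cartesian coordinates,
giving P = (-0.6103, -0.7484, -0.2596), i.e. latitude -15.05°, longitude -129.19°.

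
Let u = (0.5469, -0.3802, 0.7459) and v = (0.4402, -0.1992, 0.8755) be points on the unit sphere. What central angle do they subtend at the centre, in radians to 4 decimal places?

0.2475 rad

u·v = 0.9695; |u| = 1.0000, |v| = 1.0000.
cos θ = (u·v)/(|u||v|) = 0.9695, so θ = 0.2475 rad.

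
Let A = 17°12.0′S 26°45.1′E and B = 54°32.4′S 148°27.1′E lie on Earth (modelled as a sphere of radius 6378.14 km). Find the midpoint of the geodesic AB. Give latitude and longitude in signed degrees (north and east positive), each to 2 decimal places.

-53.67°, 63.94°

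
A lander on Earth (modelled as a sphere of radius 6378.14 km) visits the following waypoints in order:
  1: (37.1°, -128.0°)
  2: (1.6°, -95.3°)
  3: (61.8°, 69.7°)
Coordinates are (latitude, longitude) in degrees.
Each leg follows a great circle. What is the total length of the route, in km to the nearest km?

Leg 1→2: central angle 0.8124 rad, distance 5181.6 km.
Leg 2→3: central angle 2.0171 rad, distance 12865.6 km.
Total: 5181.6 + 12865.6 ≈ 18047 km.

18047 km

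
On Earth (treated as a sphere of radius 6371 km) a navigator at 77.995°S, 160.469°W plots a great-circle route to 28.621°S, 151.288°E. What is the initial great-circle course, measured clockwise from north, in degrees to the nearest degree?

306°

With φ₁ = -1.3613, φ₂ = -0.4995, Δλ = -0.8420 rad, the forward-azimuth formula gives
θ = atan2( sin Δλ cos φ₂ , cos φ₁ sin φ₂ − sin φ₁ cos φ₂ cos Δλ ) = atan2(-0.6548, 0.4722) = -54.21°.
Adding 360° brings this into [0°, 360°): 306°.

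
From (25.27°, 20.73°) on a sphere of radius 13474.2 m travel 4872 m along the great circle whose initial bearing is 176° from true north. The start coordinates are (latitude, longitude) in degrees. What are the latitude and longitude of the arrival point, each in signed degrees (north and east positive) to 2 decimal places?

Angular distance δ = d/R = 4872/13474.2 = 0.36158 rad; initial bearing θ = 3.0718 rad.
sin φ₂ = sin φ₁ cos δ + cos φ₁ sin δ cos θ = (0.4269)(0.9353) + (0.9043)(0.3538)(-0.9976) = 0.0802, so φ₂ = 4.60°.
Δλ = atan2(sin θ sin δ cos φ₁, cos δ − sin φ₁ sin φ₂) = atan2(0.0223, 0.9011) = 1.419°.
λ₂ = 20.730° + 1.419° = 22.15°.

4.60°, 22.15°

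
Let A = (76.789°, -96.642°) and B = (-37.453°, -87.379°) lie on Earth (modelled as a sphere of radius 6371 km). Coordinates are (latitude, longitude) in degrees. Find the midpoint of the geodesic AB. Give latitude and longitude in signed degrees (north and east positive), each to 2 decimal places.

19.71°, -89.45°

Central angle δ = 1.9965 rad. Interpolating on the sphere with fraction f = 0.5:
P = [sin((1−f)δ)·A + sin(fδ)·B] / sin δ = 0.9229·A + 0.9229·B in Cartesian coordinates,
giving P = (0.0091, -0.9414, 0.3372), i.e. latitude 19.71°, longitude -89.45°.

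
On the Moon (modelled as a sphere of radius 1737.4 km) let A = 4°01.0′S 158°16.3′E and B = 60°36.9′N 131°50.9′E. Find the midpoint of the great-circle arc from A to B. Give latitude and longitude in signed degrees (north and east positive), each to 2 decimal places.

The central angle between A and B is δ = 1.1839 rad.
With f = 0.5, the slerp weights are sin((1−f)δ)/sin δ = 0.6025 and sin(fδ)/sin δ = 0.6025.
Weighted sum of the unit vectors: (0.6025)·(-0.9267,0.3693,-0.0700) + (0.6025)·(-0.3274,0.3655,0.8713) = (-0.7556, 0.4427, 0.4828).
Converting back: φ = atan2(z, √(x²+y²)) = 28.87°, λ = atan2(y, x) = 149.63°.

28.87°, 149.63°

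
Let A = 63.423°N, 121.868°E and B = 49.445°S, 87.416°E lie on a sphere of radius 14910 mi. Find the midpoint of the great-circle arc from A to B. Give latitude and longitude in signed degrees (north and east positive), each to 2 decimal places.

Central angle δ = 2.0260 rad. Interpolating on the sphere with fraction f = 0.5:
P = [sin((1−f)δ)·A + sin(fδ)·B] / sin δ = 0.9446·A + 0.9446·B in Cartesian coordinates,
giving P = (-0.1954, 0.9724, 0.1271), i.e. latitude 7.30°, longitude 101.36°.

7.30°, 101.36°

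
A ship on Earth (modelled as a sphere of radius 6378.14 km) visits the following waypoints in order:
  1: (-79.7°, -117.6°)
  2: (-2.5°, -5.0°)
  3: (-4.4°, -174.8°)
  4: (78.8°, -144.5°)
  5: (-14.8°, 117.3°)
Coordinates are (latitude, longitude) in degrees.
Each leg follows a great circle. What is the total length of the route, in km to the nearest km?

50093 km

Leg 1→2: central angle 1.5965 rad, distance 10182.9 km.
Leg 2→3: central angle 2.9268 rad, distance 18667.4 km.
Leg 3→4: central angle 1.4787 rad, distance 9431.5 km.
Leg 4→5: central angle 1.8518 rad, distance 11811.3 km.
Total: 10182.9 + 18667.4 + 9431.5 + 11811.3 ≈ 50093 km.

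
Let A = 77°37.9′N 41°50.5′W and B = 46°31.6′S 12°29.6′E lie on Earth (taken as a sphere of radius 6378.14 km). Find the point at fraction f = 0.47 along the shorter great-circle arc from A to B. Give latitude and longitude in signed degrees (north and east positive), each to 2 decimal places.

20.61°, -0.25°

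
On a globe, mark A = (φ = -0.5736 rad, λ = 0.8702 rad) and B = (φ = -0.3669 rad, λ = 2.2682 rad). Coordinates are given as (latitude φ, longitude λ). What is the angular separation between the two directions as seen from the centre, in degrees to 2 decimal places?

70.76°

With latitudes φ₁ = -32.865°, φ₂ = -21.022° and longitude difference Δλ = 80.099°:
cos c = sin φ₁ sin φ₂ + cos φ₁ cos φ₂ cos Δλ = (-0.5427)(-0.3587) + (0.8400)(0.9334)(0.1719) = 0.32947,
so c = arccos(0.32947) = 1.23505 rad.
So the angular separation is 70.76°.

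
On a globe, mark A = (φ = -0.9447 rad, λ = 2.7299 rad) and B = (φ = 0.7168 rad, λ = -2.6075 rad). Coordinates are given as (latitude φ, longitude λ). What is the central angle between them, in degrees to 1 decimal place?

105.9°

With latitudes φ₁ = -54.127°, φ₂ = 41.070° and longitude difference Δλ = 54.190°:
Haversine: a = sin²(Δφ/2) + cos φ₁ cos φ₂ sin²(Δλ/2) = 0.5453 + (0.5860)(0.7539)(0.2074) = 0.63694.
Central angle c = 2·arcsin(√a) = 1.84821 rad.
So the angular separation is 105.9°.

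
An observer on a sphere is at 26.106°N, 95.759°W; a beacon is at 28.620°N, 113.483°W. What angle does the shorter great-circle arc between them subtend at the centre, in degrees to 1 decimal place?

15.9°

With latitudes φ₁ = 26.106°, φ₂ = 28.620° and longitude difference Δλ = -17.724°:
Haversine: a = sin²(Δφ/2) + cos φ₁ cos φ₂ sin²(Δλ/2) = 0.0005 + (0.8980)(0.8778)(0.0237) = 0.01919.
Central angle c = 2·arcsin(√a) = 0.27794 rad.
So the angular separation is 15.9°.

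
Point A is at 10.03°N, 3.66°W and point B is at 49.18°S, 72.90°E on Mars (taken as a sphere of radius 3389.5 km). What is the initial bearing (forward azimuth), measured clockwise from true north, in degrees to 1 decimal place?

Δλ = 76.560° = 1.3362 rad.
y = sin Δλ · cos φ₂ = (0.9726)(0.6537) = 0.6358
x = cos φ₁ sin φ₂ − sin φ₁ cos φ₂ cos Δλ = (0.9847)(-0.7568) − (0.1742)(0.6537)(0.2324) = -0.7717
θ = atan2(y, x) = 140.51°, so the bearing is 140.5°.

140.5°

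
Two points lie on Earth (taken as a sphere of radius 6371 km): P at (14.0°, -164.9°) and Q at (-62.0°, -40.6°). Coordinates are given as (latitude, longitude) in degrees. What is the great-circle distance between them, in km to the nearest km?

With latitudes φ₁ = 14.000°, φ₂ = -62.000° and longitude difference Δλ = 124.300°:
Haversine: a = sin²(Δφ/2) + cos φ₁ cos φ₂ sin²(Δλ/2) = 0.3790 + (0.9703)(0.4695)(0.7818) = 0.73515.
Central angle c = 2·arcsin(√a) = 2.06043 rad.
Distance = R·c = 6371 × 2.0604 ≈ 13127 km.

13127 km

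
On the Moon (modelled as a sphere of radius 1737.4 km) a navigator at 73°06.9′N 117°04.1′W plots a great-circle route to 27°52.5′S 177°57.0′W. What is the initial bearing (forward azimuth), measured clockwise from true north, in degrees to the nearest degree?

Δλ = -60.882° = -1.0626 rad.
y = sin Δλ · cos φ₂ = (-0.8736)(0.8840) = -0.7723
x = cos φ₁ sin φ₂ − sin φ₁ cos φ₂ cos Δλ = (0.2905)(-0.4675) − (0.9569)(0.8840)(0.4866) = -0.5474
θ = atan2(y, x) = -125.33°; adding 360° gives 235°.

235°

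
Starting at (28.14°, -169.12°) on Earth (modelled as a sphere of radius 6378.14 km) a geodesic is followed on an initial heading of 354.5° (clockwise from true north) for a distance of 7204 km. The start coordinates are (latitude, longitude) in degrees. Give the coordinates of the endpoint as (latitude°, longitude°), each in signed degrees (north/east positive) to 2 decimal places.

Angular distance δ = d/R = 7204/6378.14 = 1.12948 rad; initial bearing θ = 6.1872 rad.
sin φ₂ = sin φ₁ cos δ + cos φ₁ sin δ cos θ = (0.4716)(0.4271) + (0.8818)(0.9042)(0.9954) = 0.9951, so φ₂ = 84.32°.
Δλ = atan2(sin θ sin δ cos φ₁, cos δ − sin φ₁ sin φ₂) = atan2(-0.0764, -0.0422) = -118.899°.
λ₂ = -169.120° − 118.899° = -288.02° → 71.98° after wrapping to (−180°, 180°].

84.32°, 71.98°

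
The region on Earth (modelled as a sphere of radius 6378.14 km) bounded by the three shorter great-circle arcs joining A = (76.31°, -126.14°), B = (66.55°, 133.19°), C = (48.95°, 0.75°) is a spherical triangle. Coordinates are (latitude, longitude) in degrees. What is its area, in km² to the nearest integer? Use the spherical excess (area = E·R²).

9922480 km²

Side lengths (central angles): a = 1.0292, b = 0.8771, c = 0.5076 rad; semiperimeter s = 1.2069.
By l'Huilier's theorem, tan(E/4) = √[tan(s/2) tan((s−a)/2) tan((s−b)/2) tan((s−c)/2)], giving spherical excess E = 0.2439 rad.
Area = E·R² = 0.2439 × (6378.14)² ≈ 9922480 km².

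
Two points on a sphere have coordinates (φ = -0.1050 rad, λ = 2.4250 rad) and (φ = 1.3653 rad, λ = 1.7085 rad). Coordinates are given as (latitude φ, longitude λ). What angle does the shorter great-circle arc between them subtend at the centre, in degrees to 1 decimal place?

87.1°

In radians: φ₁ = -0.1050, φ₂ = 1.3653, Δλ = -41.052° = -0.7165 rad.
cos c = sin φ₁ sin φ₂ + cos φ₁ cos φ₂ cos Δλ = (-0.1048)(0.9790) + (0.9945)(0.2041)(0.7541) = 0.05043,
so c = arccos(0.05043) = 1.52035 rad.
So the angular separation is 87.1°.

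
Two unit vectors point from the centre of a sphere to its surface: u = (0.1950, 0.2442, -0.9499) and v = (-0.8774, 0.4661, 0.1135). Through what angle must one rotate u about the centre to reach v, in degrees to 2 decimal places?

99.50°

u·v = -0.1651; |u| = 1.0000, |v| = 1.0000.
cos θ = (u·v)/(|u||v|) = -0.1651, so θ = 99.50°.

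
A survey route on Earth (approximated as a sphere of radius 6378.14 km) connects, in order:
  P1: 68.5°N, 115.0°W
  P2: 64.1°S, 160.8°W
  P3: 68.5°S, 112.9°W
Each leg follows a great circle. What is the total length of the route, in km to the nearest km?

17334 km

Leg P1→P2: central angle 2.3823 rad, distance 15195.0 km.
Leg P2→P3: central angle 0.3354 rad, distance 2139.0 km.
Total: 15195.0 + 2139.0 ≈ 17334 km.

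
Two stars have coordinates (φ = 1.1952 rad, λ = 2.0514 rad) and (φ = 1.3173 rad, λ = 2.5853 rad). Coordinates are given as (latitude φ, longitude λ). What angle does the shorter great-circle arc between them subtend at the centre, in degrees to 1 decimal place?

With latitudes φ₁ = 68.480°, φ₂ = 75.476° and longitude difference Δλ = 30.590°:
cos c = sin φ₁ sin φ₂ + cos φ₁ cos φ₂ cos Δλ = (0.9303)(0.9680) + (0.3668)(0.2508)(0.8608) = 0.97975,
so c = arccos(0.97975) = 0.20158 rad.
So the angular separation is 11.5°.

11.5°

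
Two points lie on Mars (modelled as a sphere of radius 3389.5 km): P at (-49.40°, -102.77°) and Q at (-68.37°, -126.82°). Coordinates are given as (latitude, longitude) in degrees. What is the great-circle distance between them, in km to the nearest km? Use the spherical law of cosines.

With latitudes φ₁ = -49.400°, φ₂ = -68.370° and longitude difference Δλ = -24.050°:
cos c = sin φ₁ sin φ₂ + cos φ₁ cos φ₂ cos Δλ = (-0.7593)(-0.9296) + (0.6508)(0.3686)(0.9132) = 0.92486,
so c = arccos(0.92486) = 0.39012 rad.
Distance = R·c = 3389.5 × 0.3901 ≈ 1322 km.

1322 km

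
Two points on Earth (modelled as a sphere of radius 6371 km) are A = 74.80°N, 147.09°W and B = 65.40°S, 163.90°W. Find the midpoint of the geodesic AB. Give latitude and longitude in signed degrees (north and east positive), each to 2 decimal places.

4.75°, -157.42°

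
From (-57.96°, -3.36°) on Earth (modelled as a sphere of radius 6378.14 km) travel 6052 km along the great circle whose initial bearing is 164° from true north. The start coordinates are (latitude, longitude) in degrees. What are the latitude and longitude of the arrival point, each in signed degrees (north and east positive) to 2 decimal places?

Angular distance δ = d/R = 6052/6378.14 = 0.94887 rad; initial bearing θ = 2.8623 rad.
sin φ₂ = sin φ₁ cos δ + cos φ₁ sin δ cos θ = (-0.8477)(0.5826) + (0.5305)(0.8128)(-0.9613) = -0.9083, so φ₂ = -65.28°.
Δλ = atan2(sin θ sin δ cos φ₁, cos δ − sin φ₁ sin φ₂) = atan2(0.1188, -0.1874) = 147.613°.
λ₂ = -3.360° + 147.613° = 144.25°.

-65.28°, 144.25°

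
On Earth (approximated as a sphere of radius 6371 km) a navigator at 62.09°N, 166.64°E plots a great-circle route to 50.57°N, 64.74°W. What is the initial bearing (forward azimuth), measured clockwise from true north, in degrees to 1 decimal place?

Δλ = 128.620° = 2.2448 rad.
y = sin Δλ · cos φ₂ = (0.7813)(0.6351) = 0.4962
x = cos φ₁ sin φ₂ − sin φ₁ cos φ₂ cos Δλ = (0.4681)(0.7724) − (0.8837)(0.6351)(-0.6242) = 0.7119
θ = atan2(y, x) = 34.88°, so the bearing is 34.9°.

34.9°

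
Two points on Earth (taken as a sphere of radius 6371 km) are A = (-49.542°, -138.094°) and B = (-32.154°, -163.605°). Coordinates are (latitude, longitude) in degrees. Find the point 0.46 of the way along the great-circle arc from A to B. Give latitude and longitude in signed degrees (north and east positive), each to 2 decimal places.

Central angle δ = 0.4493 rad. Interpolating on the sphere with fraction f = 0.46:
P = [sin((1−f)δ)·A + sin(fδ)·B] / sin δ = 0.5531·A + 0.4725·B in Cartesian coordinates,
giving P = (-0.6509, -0.3526, -0.6723), i.e. latitude -42.25°, longitude -151.55°.

-42.25°, -151.55°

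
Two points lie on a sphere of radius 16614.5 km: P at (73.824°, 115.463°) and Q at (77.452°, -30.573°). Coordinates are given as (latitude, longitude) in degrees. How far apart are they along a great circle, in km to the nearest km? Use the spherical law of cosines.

With latitudes φ₁ = 73.824°, φ₂ = 77.452° and longitude difference Δλ = -146.036°:
cos c = sin φ₁ sin φ₂ + cos φ₁ cos φ₂ cos Δλ = (0.9604)(0.9761) + (0.2786)(0.2173)(-0.8294) = 0.88727,
so c = arccos(0.88727) = 0.47940 rad.
Distance = R·c = 16614.5 × 0.4794 ≈ 7965 km.

7965 km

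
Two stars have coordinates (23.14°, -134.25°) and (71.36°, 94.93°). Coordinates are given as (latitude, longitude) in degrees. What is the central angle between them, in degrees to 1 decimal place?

Let φ₁ = 0.4039 rad, φ₂ = 1.2455 rad, and Δλ = -2.2832 rad.
Haversine: a = sin²(Δφ/2) + cos φ₁ cos φ₂ sin²(Δλ/2) = 0.1669 + (0.9195)(0.3196)(0.8268) = 0.40988.
Central angle c = 2·arcsin(√a) = 1.38956 rad.
So the angular separation is 79.6°.

79.6°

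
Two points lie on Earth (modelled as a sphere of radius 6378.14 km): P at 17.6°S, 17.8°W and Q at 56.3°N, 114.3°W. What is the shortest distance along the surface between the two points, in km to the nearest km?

12039 km

With latitudes φ₁ = -17.600°, φ₂ = 56.300° and longitude difference Δλ = -96.500°:
cos c = sin φ₁ sin φ₂ + cos φ₁ cos φ₂ cos Δλ = (-0.3024)(0.8320) + (0.9532)(0.5548)(-0.1132) = -0.31143,
so c = arccos(-0.31143) = 1.88749 rad.
Distance = R·c = 6378.14 × 1.8875 ≈ 12039 km.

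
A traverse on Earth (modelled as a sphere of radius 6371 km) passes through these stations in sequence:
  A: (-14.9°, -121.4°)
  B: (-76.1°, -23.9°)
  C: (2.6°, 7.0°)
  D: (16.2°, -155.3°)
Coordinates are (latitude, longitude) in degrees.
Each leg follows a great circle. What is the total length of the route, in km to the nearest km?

34730 km

Leg A→B: central angle 1.3497 rad, distance 8598.9 km.
Leg B→C: central angle 1.4082 rad, distance 8971.6 km.
Leg C→D: central angle 2.6934 rad, distance 17159.7 km.
Total: 8598.9 + 8971.6 + 17159.7 ≈ 34730 km.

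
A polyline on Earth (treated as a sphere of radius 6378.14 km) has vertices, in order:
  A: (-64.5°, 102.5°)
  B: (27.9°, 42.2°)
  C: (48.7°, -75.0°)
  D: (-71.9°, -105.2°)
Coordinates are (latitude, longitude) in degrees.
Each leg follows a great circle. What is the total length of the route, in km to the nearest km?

34634 km

Leg A→B: central angle 1.8068 rad, distance 11524.2 km.
Leg B→C: central angle 1.4858 rad, distance 9476.5 km.
Leg C→D: central angle 2.1375 rad, distance 13633.4 km.
Total: 11524.2 + 9476.5 + 13633.4 ≈ 34634 km.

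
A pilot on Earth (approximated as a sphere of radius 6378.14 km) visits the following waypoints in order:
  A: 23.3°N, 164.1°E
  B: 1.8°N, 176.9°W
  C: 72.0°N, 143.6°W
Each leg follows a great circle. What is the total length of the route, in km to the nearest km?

Leg A→B: central angle 0.4941 rad, distance 3151.3 km.
Leg B→C: central angle 1.2786 rad, distance 8155.3 km.
Total: 3151.3 + 8155.3 ≈ 11307 km.

11307 km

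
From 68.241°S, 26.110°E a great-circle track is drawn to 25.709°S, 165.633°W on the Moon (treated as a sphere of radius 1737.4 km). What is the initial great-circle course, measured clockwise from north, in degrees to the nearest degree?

169°

Δλ = 168.257° = 2.9366 rad.
y = sin Δλ · cos φ₂ = (0.2035)(0.9010) = 0.1834
x = cos φ₁ sin φ₂ − sin φ₁ cos φ₂ cos Δλ = (0.3707)(-0.4338) − (-0.9288)(0.9010)(-0.9791) = -0.9801
θ = atan2(y, x) = 169.40°, so the bearing is 169°.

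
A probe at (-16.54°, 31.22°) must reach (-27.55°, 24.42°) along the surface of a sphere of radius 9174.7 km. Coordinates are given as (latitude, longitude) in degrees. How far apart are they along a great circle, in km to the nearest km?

2030 km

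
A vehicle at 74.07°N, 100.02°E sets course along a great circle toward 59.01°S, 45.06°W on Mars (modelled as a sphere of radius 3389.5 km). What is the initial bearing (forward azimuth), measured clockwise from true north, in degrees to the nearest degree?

Δλ = -145.080° = -2.5321 rad.
y = sin Δλ · cos φ₂ = (-0.5724)(0.5149) = -0.2947
x = cos φ₁ sin φ₂ − sin φ₁ cos φ₂ cos Δλ = (0.2745)(-0.8573) − (0.9616)(0.5149)(-0.8200) = 0.1707
θ = atan2(y, x) = -59.92°; adding 360° gives 300°.

300°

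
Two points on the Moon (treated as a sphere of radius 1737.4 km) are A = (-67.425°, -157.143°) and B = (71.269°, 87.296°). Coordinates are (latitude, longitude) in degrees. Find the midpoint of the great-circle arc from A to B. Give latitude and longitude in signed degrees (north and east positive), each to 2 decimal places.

3.57°, 153.12°

The central angle between A and B is δ = 2.7589 rad.
With f = 0.5, the slerp weights are sin((1−f)δ)/sin δ = 2.6291 and sin(fδ)/sin δ = 2.6291.
Weighted sum of the unit vectors: (2.6291)·(-0.3537,-0.1491,-0.9234) + (2.6291)·(0.0151,0.3208,0.9470) = (-0.8902, 0.4513, 0.0622).
Converting back: φ = atan2(z, √(x²+y²)) = 3.57°, λ = atan2(y, x) = 153.12°.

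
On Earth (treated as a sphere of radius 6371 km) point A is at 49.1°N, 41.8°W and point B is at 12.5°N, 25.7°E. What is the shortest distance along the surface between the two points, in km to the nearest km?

7329 km

Let φ₁ = 0.8570 rad, φ₂ = 0.2182 rad, and Δλ = 1.1781 rad.
cos c = sin φ₁ sin φ₂ + cos φ₁ cos φ₂ cos Δλ = (0.7559)(0.2164) + (0.6547)(0.9763)(0.3827) = 0.40822,
so c = arccos(0.40822) = 1.15030 rad.
Distance = R·c = 6371 × 1.1503 ≈ 7329 km.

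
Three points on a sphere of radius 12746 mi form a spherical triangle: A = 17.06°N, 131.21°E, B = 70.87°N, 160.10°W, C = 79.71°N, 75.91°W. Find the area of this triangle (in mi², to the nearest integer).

30345265 mi²

Side lengths (central angles): a = 0.3611, b = 1.4337, c = 1.1690 rad; semiperimeter s = 1.4819.
By l'Huilier's theorem, tan(E/4) = √[tan(s/2) tan((s−a)/2) tan((s−b)/2) tan((s−c)/2)], giving spherical excess E = 0.1868 rad.
Area = E·R² = 0.1868 × (12746)² ≈ 30345265 mi².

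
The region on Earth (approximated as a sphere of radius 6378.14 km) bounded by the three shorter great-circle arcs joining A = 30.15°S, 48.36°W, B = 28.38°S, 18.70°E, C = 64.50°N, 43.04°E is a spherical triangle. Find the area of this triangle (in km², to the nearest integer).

51782425 km²

Side lengths (central angles): a = 1.6548, b = 2.0515, c = 1.0060 rad; semiperimeter s = 2.3562.
By l'Huilier's theorem, tan(E/4) = √[tan(s/2) tan((s−a)/2) tan((s−b)/2) tan((s−c)/2)], giving spherical excess E = 1.2729 rad.
Area = E·R² = 1.2729 × (6378.14)² ≈ 51782425 km².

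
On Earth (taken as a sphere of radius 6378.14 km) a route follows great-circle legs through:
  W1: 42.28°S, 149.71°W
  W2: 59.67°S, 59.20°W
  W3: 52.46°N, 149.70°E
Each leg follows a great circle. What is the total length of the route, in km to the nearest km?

Leg W1→W2: central angle 0.9553 rad, distance 6093.1 km.
Leg W2→W3: central angle 2.8364 rad, distance 18090.6 km.
Total: 6093.1 + 18090.6 ≈ 24184 km.

24184 km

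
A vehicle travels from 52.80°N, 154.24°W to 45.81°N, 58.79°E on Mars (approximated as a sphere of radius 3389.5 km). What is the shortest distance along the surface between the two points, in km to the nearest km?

In radians: φ₁ = 0.9215, φ₂ = 0.7995, Δλ = -146.970° = -2.5651 rad.
cos c = sin φ₁ sin φ₂ + cos φ₁ cos φ₂ cos Δλ = (0.7965)(0.7170) + (0.6046)(0.6970)(-0.8384) = 0.21782,
so c = arccos(0.21782) = 1.35122 rad.
Distance = R·c = 3389.5 × 1.3512 ≈ 4580 km.

4580 km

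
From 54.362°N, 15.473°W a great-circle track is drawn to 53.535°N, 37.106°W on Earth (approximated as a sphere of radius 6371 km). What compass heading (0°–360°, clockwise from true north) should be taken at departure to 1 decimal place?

275.1°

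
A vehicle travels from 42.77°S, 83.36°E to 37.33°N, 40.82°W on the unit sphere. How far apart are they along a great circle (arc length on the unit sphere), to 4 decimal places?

2.4034

Let φ₁ = -0.7465 rad, φ₂ = 0.6515 rad, and Δλ = -2.1673 rad.
Haversine: a = sin²(Δφ/2) + cos φ₁ cos φ₂ sin²(Δλ/2) = 0.4140 + (0.7341)(0.7952)(0.7809) = 0.86986.
Central angle c = 2·arcsin(√a) = 2.40344 rad.
On the unit sphere the arc length equals the central angle: 2.4034.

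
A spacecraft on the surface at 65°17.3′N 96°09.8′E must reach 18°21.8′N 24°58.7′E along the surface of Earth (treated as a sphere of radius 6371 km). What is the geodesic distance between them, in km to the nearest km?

7287 km

With latitudes φ₁ = 65.288°, φ₂ = 18.363° and longitude difference Δλ = -71.185°:
cos c = sin φ₁ sin φ₂ + cos φ₁ cos φ₂ cos Δλ = (0.9084)(0.3150) + (0.4181)(0.9491)(0.3225) = 0.41415,
so c = arccos(0.41415) = 1.14378 rad.
Distance = R·c = 6371 × 1.1438 ≈ 7287 km.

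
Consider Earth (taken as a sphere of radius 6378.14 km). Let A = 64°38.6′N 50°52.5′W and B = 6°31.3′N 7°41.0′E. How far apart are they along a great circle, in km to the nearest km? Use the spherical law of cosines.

In radians: φ₁ = 1.1282, φ₂ = 0.1138, Δλ = 58.558° = 1.0220 rad.
cos c = sin φ₁ sin φ₂ + cos φ₁ cos φ₂ cos Δλ = (0.9037)(0.1136) + (0.4283)(0.9935)(0.5216) = 0.32458,
so c = arccos(0.32458) = 1.24023 rad.
Distance = R·c = 6378.14 × 1.2402 ≈ 7910 km.

7910 km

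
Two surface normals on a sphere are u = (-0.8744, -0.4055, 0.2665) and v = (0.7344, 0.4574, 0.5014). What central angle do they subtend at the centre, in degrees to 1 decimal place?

133.9°

u·v = -0.6940; |u| = 1.0000, |v| = 1.0000.
cos θ = (u·v)/(|u||v|) = -0.6940, so θ = 133.9°.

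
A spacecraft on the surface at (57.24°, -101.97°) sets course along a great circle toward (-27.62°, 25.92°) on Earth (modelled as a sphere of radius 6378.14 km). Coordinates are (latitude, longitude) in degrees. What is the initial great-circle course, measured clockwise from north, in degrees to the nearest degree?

74°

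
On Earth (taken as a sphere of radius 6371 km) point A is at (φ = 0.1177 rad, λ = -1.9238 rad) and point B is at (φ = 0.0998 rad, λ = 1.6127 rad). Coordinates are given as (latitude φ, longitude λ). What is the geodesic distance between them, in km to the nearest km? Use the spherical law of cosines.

17147 km

In radians: φ₁ = 0.1177, φ₂ = 0.0998, Δλ = -157.373° = -2.7467 rad.
cos c = sin φ₁ sin φ₂ + cos φ₁ cos φ₂ cos Δλ = (0.1174)(0.0996) + (0.9931)(0.9950)(-0.9230) = -0.90039,
so c = arccos(-0.90039) = 2.69145 rad.
Distance = R·c = 6371 × 2.6914 ≈ 17147 km.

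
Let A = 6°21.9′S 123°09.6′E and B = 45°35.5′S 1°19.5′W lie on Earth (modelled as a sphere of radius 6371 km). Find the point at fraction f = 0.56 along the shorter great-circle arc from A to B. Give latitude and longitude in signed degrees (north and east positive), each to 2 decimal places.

-47.94°, 70.91°

The central angle between A and B is δ = 1.8908 rad.
With f = 0.56, the slerp weights are sin((1−f)δ)/sin δ = 0.7788 and sin(fδ)/sin δ = 0.9184.
Weighted sum of the unit vectors: (0.7788)·(-0.5436,0.8320,-0.1109) + (0.9184)·(0.6996,-0.0162,-0.7144) = (0.2192, 0.6331, -0.7424).
Converting back: φ = atan2(z, √(x²+y²)) = -47.94°, λ = atan2(y, x) = 70.91°.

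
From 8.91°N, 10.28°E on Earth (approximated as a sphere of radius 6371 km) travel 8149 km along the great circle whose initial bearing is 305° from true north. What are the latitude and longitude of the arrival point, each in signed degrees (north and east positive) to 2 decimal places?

35.96°, -65.48°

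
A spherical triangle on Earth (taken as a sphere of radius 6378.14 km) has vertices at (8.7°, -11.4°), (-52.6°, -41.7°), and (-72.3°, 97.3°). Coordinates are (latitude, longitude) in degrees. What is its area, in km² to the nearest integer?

23733719 km²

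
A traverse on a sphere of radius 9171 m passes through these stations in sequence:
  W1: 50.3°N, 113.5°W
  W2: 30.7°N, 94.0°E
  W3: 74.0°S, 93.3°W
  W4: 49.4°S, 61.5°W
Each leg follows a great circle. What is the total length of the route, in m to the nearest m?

Leg W1→W2: central angle 1.6653 rad, distance 15272.6 m.
Leg W2→W3: central angle 2.3831 rad, distance 21855.1 m.
Leg W3→W4: central angle 0.4900 rad, distance 4494.2 m.
Total: 15272.6 + 21855.1 + 4494.2 ≈ 41622 m.

41622 m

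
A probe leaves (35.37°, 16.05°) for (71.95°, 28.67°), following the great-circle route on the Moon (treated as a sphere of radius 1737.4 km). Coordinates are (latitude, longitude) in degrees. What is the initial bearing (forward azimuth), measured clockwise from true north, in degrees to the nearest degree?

6°

With φ₁ = 0.6173, φ₂ = 1.2558, Δλ = 0.2203 rad, the forward-azimuth formula gives
θ = atan2( sin Δλ cos φ₂ , cos φ₁ sin φ₂ − sin φ₁ cos φ₂ cos Δλ ) = atan2(0.0677, 0.6003) = 6.43°.
So the initial bearing is 6°.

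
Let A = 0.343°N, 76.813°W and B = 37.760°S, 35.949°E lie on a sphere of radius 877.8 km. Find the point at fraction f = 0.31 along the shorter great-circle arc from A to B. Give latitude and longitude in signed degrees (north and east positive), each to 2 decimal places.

-20.44°, -49.97°

The central angle between A and B is δ = 1.8855 rad.
With f = 0.31, the slerp weights are sin((1−f)δ)/sin δ = 1.0136 and sin(fδ)/sin δ = 0.5803.
Weighted sum of the unit vectors: (1.0136)·(0.2281,-0.9736,0.0060) + (0.5803)·(0.6400,0.4641,-0.6124) = (0.6026, -0.7175, -0.3493).
Converting back: φ = atan2(z, √(x²+y²)) = -20.44°, λ = atan2(y, x) = -49.97°.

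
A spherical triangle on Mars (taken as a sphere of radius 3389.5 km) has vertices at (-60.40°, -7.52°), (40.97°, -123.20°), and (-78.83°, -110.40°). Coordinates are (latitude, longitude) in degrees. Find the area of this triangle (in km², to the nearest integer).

12504849 km²

Side lengths (central angles): a = 2.0951, b = 0.5886, c = 2.3916 rad; semiperimeter s = 2.5377.
By l'Huilier's theorem, tan(E/4) = √[tan(s/2) tan((s−a)/2) tan((s−b)/2) tan((s−c)/2)], giving spherical excess E = 1.0884 rad.
Area = E·R² = 1.0884 × (3389.5)² ≈ 12504849 km².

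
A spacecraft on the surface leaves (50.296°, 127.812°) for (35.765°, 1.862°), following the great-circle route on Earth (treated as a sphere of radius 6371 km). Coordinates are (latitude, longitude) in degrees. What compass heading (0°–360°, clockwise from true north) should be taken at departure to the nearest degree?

Δλ = -125.950° = -2.1982 rad.
y = sin Δλ · cos φ₂ = (-0.8095)(0.8114) = -0.6569
x = cos φ₁ sin φ₂ − sin φ₁ cos φ₂ cos Δλ = (0.6388)(0.5845) − (0.7694)(0.8114)(-0.5871) = 0.7399
θ = atan2(y, x) = -41.60°; adding 360° gives 318°.

318°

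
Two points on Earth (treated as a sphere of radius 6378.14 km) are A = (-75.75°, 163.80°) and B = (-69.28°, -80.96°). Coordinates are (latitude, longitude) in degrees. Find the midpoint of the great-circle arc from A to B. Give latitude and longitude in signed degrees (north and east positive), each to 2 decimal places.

-80.06°, -122.78°

The central angle between A and B is δ = 0.5168 rad.
With f = 0.5, the slerp weights are sin((1−f)δ)/sin δ = 0.5172 and sin(fδ)/sin δ = 0.5172.
Weighted sum of the unit vectors: (0.5172)·(-0.2364,0.0687,-0.9692) + (0.5172)·(0.0556,-0.3494,-0.9353) = (-0.0935, -0.1452, -0.9850).
Converting back: φ = atan2(z, √(x²+y²)) = -80.06°, λ = atan2(y, x) = -122.78°.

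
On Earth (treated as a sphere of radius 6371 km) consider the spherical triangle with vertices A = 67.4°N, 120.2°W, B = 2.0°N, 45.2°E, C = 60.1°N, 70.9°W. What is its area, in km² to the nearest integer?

Side lengths (central angles): a = 1.7609, b = 0.3891, c = 1.9171 rad; semiperimeter s = 2.0335.
By l'Huilier's theorem, tan(E/4) = √[tan(s/2) tan((s−a)/2) tan((s−b)/2) tan((s−c)/2)], giving spherical excess E = 0.4696 rad.
Area = E·R² = 0.4696 × (6371)² ≈ 19061951 km².

19061951 km²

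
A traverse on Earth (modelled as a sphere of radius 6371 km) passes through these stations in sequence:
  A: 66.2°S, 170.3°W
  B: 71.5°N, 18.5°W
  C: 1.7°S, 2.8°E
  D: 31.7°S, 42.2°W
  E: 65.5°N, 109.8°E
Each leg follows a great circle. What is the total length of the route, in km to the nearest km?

Leg A→B: central angle 2.9439 rad, distance 18755.7 km.
Leg B→C: central angle 1.3001 rad, distance 8283.2 km.
Leg C→D: central angle 0.9059 rad, distance 5771.8 km.
Leg D→E: central angle 2.4811 rad, distance 15807.0 km.
Total: 18755.7 + 8283.2 + 5771.8 + 15807.0 ≈ 48618 km.

48618 km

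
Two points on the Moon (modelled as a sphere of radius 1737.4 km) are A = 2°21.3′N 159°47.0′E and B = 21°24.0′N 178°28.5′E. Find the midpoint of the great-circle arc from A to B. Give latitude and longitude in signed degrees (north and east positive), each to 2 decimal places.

12.03°, 168.80°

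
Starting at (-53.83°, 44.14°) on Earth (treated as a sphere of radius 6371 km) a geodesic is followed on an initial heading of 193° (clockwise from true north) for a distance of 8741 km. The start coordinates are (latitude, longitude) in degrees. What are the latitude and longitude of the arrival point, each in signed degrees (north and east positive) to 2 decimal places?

Angular distance δ = d/R = 8741/6371 = 1.37200 rad; initial bearing θ = 3.3685 rad.
sin φ₂ = sin φ₁ cos δ + cos φ₁ sin δ cos θ = (-0.8073)(0.1975) + (0.5902)(0.9803)(-0.9744) = -0.7232, so φ₂ = -46.32°.
Δλ = atan2(sin θ sin δ cos φ₁, cos δ − sin φ₁ sin φ₂) = atan2(-0.1301, -0.3863) = -161.381°.
λ₂ = 44.140° − 161.381° = -117.24°.

-46.32°, -117.24°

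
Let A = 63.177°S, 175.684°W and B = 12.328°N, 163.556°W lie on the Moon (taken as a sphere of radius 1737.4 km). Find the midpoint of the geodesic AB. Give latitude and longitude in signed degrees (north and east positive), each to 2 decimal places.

-25.53°, -167.38°

The central angle between A and B is δ = 1.3280 rad.
With f = 0.5, the slerp weights are sin((1−f)δ)/sin δ = 0.6349 and sin(fδ)/sin δ = 0.6349.
Weighted sum of the unit vectors: (0.6349)·(-0.4500,-0.0340,-0.8924) + (0.6349)·(-0.9370,-0.2766,0.2135) = (-0.8805, -0.1971, -0.4310).
Converting back: φ = atan2(z, √(x²+y²)) = -25.53°, λ = atan2(y, x) = -167.38°.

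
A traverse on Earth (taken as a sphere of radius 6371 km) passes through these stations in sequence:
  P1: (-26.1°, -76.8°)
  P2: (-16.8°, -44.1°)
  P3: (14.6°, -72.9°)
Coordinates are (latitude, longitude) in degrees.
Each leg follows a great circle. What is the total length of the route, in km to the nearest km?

Leg P1→P2: central angle 0.5537 rad, distance 3527.4 km.
Leg P2→P3: central angle 0.7393 rad, distance 4709.9 km.
Total: 3527.4 + 4709.9 ≈ 8237 km.

8237 km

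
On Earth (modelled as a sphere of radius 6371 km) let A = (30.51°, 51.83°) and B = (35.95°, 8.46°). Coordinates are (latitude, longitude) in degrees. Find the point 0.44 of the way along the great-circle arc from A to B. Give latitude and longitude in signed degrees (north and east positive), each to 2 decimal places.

The central angle between A and B is δ = 0.6350 rad.
With f = 0.44, the slerp weights are sin((1−f)δ)/sin δ = 0.5869 and sin(fδ)/sin δ = 0.4649.
Weighted sum of the unit vectors: (0.5869)·(0.5324,0.6773,0.5077) + (0.4649)·(0.8007,0.1191,0.5871) = (0.6848, 0.4529, 0.5709).
Converting back: φ = atan2(z, √(x²+y²)) = 34.81°, λ = atan2(y, x) = 33.48°.

34.81°, 33.48°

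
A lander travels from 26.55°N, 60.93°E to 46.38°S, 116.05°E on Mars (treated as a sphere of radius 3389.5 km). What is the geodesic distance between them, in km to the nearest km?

In radians: φ₁ = 0.4634, φ₂ = -0.8095, Δλ = 55.120° = 0.9620 rad.
cos c = sin φ₁ sin φ₂ + cos φ₁ cos φ₂ cos Δλ = (0.4470)(-0.7239) + (0.8945)(0.6899)(0.5719) = 0.02933,
so c = arccos(0.02933) = 1.54147 rad.
Distance = R·c = 3389.5 × 1.5415 ≈ 5225 km.

5225 km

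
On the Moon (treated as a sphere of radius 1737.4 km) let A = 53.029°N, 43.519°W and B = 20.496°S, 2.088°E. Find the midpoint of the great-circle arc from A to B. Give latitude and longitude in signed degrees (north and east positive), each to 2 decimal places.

The central angle between A and B is δ = 1.4562 rad.
With f = 0.5, the slerp weights are sin((1−f)δ)/sin δ = 0.6698 and sin(fδ)/sin δ = 0.6698.
Weighted sum of the unit vectors: (0.6698)·(0.4361,-0.4141,0.7989) + (0.6698)·(0.9361,0.0341,-0.3501) = (0.9191, -0.2545, 0.3006).
Converting back: φ = atan2(z, √(x²+y²)) = 17.50°, λ = atan2(y, x) = -15.48°.

17.50°, -15.48°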